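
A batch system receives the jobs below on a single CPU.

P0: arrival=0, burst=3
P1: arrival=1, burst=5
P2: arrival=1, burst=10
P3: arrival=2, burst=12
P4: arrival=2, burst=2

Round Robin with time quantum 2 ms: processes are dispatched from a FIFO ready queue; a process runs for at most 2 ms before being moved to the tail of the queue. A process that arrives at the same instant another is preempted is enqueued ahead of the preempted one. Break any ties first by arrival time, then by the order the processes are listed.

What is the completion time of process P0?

11

Gantt: | P0 0-2 | P1 2-4 | P2 4-6 | P3 6-8 | P4 8-10 | P0 10-11 | P1 11-13 | P2 13-15 | P3 15-17 | P1 17-18 | P2 18-20 | P3 20-22 | P2 22-24 | P3 24-26 | P2 26-28 | P3 28-32 |
Completion: P0=11  P1=18  P2=28  P3=32  P4=10
Turnaround (C−A): P0=11  P1=17  P2=27  P3=30  P4=8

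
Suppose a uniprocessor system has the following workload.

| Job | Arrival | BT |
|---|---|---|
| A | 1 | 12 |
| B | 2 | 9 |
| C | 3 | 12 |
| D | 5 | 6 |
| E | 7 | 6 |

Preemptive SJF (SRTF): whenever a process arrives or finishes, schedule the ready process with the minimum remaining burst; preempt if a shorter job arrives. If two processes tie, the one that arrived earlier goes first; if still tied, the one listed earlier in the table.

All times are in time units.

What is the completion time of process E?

Schedule: | idle 0-1 | A 1-2 | B 2-11 | D 11-17 | E 17-23 | A 23-34 | C 34-46 |
Completion: A=34  B=11  C=46  D=17  E=23

23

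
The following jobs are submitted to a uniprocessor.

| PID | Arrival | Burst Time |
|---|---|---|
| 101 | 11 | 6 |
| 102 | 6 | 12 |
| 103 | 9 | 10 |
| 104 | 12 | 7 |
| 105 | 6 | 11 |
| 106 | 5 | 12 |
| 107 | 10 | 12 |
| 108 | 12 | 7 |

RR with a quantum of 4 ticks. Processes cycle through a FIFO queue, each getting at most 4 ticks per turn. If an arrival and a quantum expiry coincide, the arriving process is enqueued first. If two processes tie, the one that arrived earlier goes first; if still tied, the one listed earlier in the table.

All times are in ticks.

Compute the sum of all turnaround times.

Schedule: | idle 0-5 | 106 5-9 | 102 9-13 | 105 13-17 | 103 17-21 | 106 21-25 | 107 25-29 | 101 29-33 | 104 33-37 | 108 37-41 | 102 41-45 | 105 45-49 | 103 49-53 | 106 53-57 | 107 57-61 | 101 61-63 | 104 63-66 | 108 66-69 | 102 69-73 | 105 73-76 | 103 76-78 | 107 78-82 |
Completion: 101=63  102=73  103=78  104=66  105=76  106=57  107=82  108=69
Turnaround = completion − arrival: 101=52, 102=67, 103=69, 104=54, 105=70, 106=52, 107=72, 108=57
Total turnaround = 52 + 67 + 69 + 54 + 70 + 52 + 72 + 57 = 493

493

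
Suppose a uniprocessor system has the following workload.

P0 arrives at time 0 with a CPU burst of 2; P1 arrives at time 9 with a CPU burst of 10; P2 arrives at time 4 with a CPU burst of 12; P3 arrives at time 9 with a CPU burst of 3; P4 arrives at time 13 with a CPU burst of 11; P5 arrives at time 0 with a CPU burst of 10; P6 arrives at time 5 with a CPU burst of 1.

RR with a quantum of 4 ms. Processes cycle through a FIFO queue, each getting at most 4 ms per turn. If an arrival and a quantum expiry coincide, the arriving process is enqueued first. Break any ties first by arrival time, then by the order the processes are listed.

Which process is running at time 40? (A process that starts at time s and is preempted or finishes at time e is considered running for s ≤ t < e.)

Schedule: | P0 0-2 | P5 2-6 | P2 6-10 | P6 10-11 | P5 11-15 | P1 15-19 | P3 19-22 | P2 22-26 | P4 26-30 | P5 30-32 | P1 32-36 | P2 36-40 | P4 40-44 | P1 44-46 | P4 46-49 |
Completion: P0=2  P1=46  P2=40  P3=22  P4=49  P5=32  P6=11

P4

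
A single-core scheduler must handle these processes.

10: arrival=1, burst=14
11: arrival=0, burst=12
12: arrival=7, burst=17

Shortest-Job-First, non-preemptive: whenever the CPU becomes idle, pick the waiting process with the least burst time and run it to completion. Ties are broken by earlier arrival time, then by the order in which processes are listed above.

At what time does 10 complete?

Timeline: | 11 0-12 | 10 12-26 | 12 26-43 |
Completion: 10=26  11=12  12=43
Turnaround (C−A): 10=25  11=12  12=36

26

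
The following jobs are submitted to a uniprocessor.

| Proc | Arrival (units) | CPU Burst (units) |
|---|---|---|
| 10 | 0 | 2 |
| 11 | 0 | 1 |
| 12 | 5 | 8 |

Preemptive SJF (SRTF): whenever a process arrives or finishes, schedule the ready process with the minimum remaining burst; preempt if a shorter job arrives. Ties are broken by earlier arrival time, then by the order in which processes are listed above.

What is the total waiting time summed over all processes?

1

Timeline: | 11 0-1 | 10 1-3 | idle 3-5 | 12 5-13 |
Completion: 10=3  11=1  12=13
Waiting = turnaround − burst: 10=1, 11=0, 12=0
Total waiting = 1 + 0 + 0 = 1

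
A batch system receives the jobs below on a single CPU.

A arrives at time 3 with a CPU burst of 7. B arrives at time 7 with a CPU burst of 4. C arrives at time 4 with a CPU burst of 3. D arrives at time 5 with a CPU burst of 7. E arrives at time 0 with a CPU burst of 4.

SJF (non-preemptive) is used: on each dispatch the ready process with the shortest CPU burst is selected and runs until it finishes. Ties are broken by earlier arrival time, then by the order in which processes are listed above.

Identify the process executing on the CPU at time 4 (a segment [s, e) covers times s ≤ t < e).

Timeline: | E 0-4 | C 4-7 | B 7-11 | A 11-18 | D 18-25 |
Completion: A=18  B=11  C=7  D=25  E=4

C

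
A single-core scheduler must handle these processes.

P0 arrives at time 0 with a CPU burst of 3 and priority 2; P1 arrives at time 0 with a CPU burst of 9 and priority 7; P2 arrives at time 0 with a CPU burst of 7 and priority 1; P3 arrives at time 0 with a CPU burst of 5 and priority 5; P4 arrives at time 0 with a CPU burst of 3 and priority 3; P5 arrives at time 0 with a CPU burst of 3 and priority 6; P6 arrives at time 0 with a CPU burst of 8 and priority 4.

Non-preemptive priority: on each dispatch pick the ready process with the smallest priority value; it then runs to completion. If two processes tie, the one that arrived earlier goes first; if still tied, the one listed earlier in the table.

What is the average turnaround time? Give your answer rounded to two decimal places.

20.57

Timeline: | P2 0-7 | P0 7-10 | P4 10-13 | P6 13-21 | P3 21-26 | P5 26-29 | P1 29-38 |
Completion: P0=10  P1=38  P2=7  P3=26  P4=13  P5=29  P6=21
Turnaround (C−A): P0=10  P1=38  P2=7  P3=26  P4=13  P5=29  P6=21
Turnaround times: P0=10, P1=38, P2=7, P3=26, P4=13, P5=29, P6=21
Average turnaround = (10+38+7+26+13+29+21) / 7 = 144/7 = 20.57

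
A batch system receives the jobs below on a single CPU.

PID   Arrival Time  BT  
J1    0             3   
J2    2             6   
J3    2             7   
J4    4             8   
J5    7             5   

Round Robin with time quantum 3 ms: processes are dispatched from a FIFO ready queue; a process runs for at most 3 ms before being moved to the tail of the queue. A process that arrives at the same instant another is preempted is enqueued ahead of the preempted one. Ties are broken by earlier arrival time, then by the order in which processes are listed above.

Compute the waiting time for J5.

14

Schedule: | J1 0-3 | J2 3-6 | J3 6-9 | J4 9-12 | J2 12-15 | J5 15-18 | J3 18-21 | J4 21-24 | J5 24-26 | J3 26-27 | J4 27-29 |
Completion: J1=3  J2=15  J3=27  J4=29  J5=26
Turnaround (C−A): J1=3  J2=13  J3=25  J4=25  J5=19
Waiting(J5) = turnaround − burst = 19 − 5 = 14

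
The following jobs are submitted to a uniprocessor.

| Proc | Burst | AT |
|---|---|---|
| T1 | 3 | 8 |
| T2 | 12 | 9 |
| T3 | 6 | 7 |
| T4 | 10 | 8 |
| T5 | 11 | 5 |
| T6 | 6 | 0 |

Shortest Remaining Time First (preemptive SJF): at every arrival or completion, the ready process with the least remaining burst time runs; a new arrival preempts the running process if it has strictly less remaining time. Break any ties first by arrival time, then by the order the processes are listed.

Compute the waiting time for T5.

Timeline: | T6 0-6 | T5 6-7 | T3 7-8 | T1 8-11 | T3 11-16 | T5 16-26 | T4 26-36 | T2 36-48 |
Completion: T1=11  T2=48  T3=16  T4=36  T5=26  T6=6
Waiting(T5) = turnaround − burst = 21 − 11 = 10

10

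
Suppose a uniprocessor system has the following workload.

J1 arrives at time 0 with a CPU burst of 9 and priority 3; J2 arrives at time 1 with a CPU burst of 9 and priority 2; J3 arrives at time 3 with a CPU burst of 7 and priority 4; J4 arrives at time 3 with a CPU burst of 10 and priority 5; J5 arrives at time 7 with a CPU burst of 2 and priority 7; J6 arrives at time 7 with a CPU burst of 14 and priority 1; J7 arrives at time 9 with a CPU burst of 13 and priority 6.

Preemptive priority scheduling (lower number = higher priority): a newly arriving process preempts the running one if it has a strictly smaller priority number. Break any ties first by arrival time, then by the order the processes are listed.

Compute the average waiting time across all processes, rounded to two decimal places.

28.14

Gantt: | J1 0-1 | J2 1-7 | J6 7-21 | J2 21-24 | J1 24-32 | J3 32-39 | J4 39-49 | J7 49-62 | J5 62-64 |
Completion: J1=32  J2=24  J3=39  J4=49  J5=64  J6=21  J7=62
Waiting times: J1=23, J2=14, J3=29, J4=36, J5=55, J6=0, J7=40
Average waiting = (23+14+29+36+55+0+40) / 7 = 197/7 = 28.14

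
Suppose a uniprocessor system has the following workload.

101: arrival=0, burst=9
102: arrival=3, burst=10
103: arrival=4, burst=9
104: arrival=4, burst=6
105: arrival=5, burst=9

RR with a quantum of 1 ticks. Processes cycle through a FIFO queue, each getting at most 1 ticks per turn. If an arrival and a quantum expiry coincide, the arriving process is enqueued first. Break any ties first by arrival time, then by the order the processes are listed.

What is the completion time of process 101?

30

Timeline: | 101 0-3 | 102 3-4 | 101 4-5 | 103 5-6 | 104 6-7 | 102 7-8 | 105 8-9 | 101 9-10 | 103 10-11 | 104 11-12 | 102 12-13 | 105 13-14 | 101 14-15 | 103 15-16 | 104 16-17 | 102 17-18 | 105 18-19 | 101 19-20 | 103 20-21 | 104 21-22 | 102 22-23 | 105 23-24 | 101 24-25 | 103 25-26 | 104 26-27 | 102 27-28 | 105 28-29 | 101 29-30 | 103 30-31 | 104 31-32 | 102 32-33 | 105 33-34 | 103 34-35 | 102 35-36 | 105 36-37 | 103 37-38 | 102 38-39 | 105 39-40 | 103 40-41 | 102 41-42 | 105 42-43 |
Completion: 101=30  102=42  103=41  104=32  105=43
Turnaround (C−A): 101=30  102=39  103=37  104=28  105=38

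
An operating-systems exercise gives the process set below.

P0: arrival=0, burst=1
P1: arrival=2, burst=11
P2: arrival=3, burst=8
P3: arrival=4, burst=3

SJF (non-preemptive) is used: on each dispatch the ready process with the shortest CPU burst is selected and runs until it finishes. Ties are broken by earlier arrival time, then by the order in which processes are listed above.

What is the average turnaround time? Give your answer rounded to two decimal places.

Timeline: | P0 0-1 | idle 1-2 | P1 2-13 | P3 13-16 | P2 16-24 |
Completion: P0=1  P1=13  P2=24  P3=16
Turnaround (C−A): P0=1  P1=11  P2=21  P3=12
Turnaround times: P0=1, P1=11, P2=21, P3=12
Average turnaround = (1+11+21+12) / 4 = 45/4 = 11.25

11.25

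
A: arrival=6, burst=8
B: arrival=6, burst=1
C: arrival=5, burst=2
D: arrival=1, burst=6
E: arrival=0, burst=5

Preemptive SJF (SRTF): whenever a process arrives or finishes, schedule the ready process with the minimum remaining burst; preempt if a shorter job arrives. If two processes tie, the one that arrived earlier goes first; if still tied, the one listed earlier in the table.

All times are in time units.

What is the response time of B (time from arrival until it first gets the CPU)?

Gantt: | E 0-5 | C 5-7 | B 7-8 | D 8-14 | A 14-22 |
Completion: A=22  B=8  C=7  D=14  E=5
Turnaround (C−A): A=16  B=2  C=2  D=13  E=5
Response(B) = first start − arrival = 7 − 6 = 1

1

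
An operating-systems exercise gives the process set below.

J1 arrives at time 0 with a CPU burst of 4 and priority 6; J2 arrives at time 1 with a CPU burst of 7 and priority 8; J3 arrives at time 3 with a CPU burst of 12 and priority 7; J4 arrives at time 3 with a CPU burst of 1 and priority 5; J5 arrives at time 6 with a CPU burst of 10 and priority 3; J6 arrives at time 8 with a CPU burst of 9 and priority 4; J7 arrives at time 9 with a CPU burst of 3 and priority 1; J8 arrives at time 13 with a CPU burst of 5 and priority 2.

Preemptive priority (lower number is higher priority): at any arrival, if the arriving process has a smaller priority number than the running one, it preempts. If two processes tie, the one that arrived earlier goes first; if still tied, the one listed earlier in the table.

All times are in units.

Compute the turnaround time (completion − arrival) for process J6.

Schedule: | J1 0-3 | J4 3-4 | J1 4-5 | J3 5-6 | J5 6-9 | J7 9-12 | J5 12-13 | J8 13-18 | J5 18-24 | J6 24-33 | J3 33-44 | J2 44-51 |
Completion: J1=5  J2=51  J3=44  J4=4  J5=24  J6=33  J7=12  J8=18
Turnaround(J6) = completion − arrival = 33 − 8 = 25

25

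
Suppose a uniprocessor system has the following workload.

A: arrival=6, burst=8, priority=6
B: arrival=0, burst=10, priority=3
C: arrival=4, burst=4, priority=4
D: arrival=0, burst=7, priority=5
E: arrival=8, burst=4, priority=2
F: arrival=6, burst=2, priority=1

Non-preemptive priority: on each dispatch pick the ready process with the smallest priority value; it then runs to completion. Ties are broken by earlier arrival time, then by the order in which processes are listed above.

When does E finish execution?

Gantt: | B 0-10 | F 10-12 | E 12-16 | C 16-20 | D 20-27 | A 27-35 |
Completion: A=35  B=10  C=20  D=27  E=16  F=12
Turnaround (C−A): A=29  B=10  C=16  D=27  E=8  F=6

16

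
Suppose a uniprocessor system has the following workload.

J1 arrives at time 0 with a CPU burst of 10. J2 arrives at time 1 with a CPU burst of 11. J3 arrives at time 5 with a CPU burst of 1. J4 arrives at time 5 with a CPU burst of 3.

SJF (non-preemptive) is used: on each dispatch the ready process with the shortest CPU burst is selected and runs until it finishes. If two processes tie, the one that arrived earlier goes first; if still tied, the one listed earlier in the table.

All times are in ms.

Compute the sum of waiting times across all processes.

Gantt: | J1 0-10 | J3 10-11 | J4 11-14 | J2 14-25 |
Completion: J1=10  J2=25  J3=11  J4=14
Turnaround (C−A): J1=10  J2=24  J3=6  J4=9
Waiting = turnaround − burst: J1=0, J2=13, J3=5, J4=6
Total waiting = 0 + 13 + 5 + 6 = 24

24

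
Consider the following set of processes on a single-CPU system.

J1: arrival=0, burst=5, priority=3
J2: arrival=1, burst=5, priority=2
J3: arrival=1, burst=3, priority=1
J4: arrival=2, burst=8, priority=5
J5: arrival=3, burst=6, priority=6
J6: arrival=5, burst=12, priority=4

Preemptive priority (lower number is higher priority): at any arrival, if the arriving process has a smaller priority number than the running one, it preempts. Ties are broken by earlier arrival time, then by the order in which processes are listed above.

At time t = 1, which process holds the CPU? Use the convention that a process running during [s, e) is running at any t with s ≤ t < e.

Schedule: | J1 0-1 | J3 1-4 | J2 4-9 | J1 9-13 | J6 13-25 | J4 25-33 | J5 33-39 |
Completion: J1=13  J2=9  J3=4  J4=33  J5=39  J6=25

J3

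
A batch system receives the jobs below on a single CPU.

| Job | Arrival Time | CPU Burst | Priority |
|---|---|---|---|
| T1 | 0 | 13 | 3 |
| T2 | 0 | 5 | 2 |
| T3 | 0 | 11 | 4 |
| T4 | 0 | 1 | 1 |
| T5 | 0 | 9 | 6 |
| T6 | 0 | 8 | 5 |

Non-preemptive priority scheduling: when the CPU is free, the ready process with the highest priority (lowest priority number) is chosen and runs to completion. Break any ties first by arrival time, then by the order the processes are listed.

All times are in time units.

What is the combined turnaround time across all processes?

Schedule: | T4 0-1 | T2 1-6 | T1 6-19 | T3 19-30 | T6 30-38 | T5 38-47 |
Completion: T1=19  T2=6  T3=30  T4=1  T5=47  T6=38
Turnaround (C−A): T1=19  T2=6  T3=30  T4=1  T5=47  T6=38
Turnaround = completion − arrival: T1=19, T2=6, T3=30, T4=1, T5=47, T6=38
Total turnaround = 19 + 6 + 30 + 1 + 47 + 38 = 141

141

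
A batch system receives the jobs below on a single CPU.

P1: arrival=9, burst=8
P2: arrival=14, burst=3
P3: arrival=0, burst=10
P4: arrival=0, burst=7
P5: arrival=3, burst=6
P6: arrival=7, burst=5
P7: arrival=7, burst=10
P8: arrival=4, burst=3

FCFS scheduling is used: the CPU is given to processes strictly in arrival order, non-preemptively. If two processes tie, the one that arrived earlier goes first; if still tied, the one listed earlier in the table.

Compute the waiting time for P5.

14

Schedule: | P3 0-10 | P4 10-17 | P5 17-23 | P8 23-26 | P6 26-31 | P7 31-41 | P1 41-49 | P2 49-52 |
Completion: P1=49  P2=52  P3=10  P4=17  P5=23  P6=31  P7=41  P8=26
Waiting(P5) = turnaround − burst = 20 − 6 = 14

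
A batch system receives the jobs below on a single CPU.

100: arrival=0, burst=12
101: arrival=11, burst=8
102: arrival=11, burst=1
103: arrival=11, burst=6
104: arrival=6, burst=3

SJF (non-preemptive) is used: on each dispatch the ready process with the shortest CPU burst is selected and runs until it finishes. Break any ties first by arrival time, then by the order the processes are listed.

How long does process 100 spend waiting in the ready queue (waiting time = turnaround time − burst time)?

Schedule: | 100 0-12 | 102 12-13 | 104 13-16 | 103 16-22 | 101 22-30 |
Completion: 100=12  101=30  102=13  103=22  104=16
Waiting(100) = turnaround − burst = 12 − 12 = 0

0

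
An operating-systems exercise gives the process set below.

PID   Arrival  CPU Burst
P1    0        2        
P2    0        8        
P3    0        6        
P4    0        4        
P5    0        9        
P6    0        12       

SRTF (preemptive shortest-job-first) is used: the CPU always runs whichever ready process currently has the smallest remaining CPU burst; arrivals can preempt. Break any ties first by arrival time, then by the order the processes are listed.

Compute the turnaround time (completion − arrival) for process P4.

6

Gantt: | P1 0-2 | P4 2-6 | P3 6-12 | P2 12-20 | P5 20-29 | P6 29-41 |
Completion: P1=2  P2=20  P3=12  P4=6  P5=29  P6=41
Turnaround (C−A): P1=2  P2=20  P3=12  P4=6  P5=29  P6=41
Turnaround(P4) = completion − arrival = 6 − 0 = 6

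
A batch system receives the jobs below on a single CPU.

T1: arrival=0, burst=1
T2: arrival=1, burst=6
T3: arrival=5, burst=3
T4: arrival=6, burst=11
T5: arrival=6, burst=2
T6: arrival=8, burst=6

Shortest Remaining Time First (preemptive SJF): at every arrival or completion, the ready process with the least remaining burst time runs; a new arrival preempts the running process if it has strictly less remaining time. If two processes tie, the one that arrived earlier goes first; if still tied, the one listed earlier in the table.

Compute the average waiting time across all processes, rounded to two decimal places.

Timeline: | T1 0-1 | T2 1-7 | T5 7-9 | T3 9-12 | T6 12-18 | T4 18-29 |
Completion: T1=1  T2=7  T3=12  T4=29  T5=9  T6=18
Turnaround (C−A): T1=1  T2=6  T3=7  T4=23  T5=3  T6=10
Waiting times: T1=0, T2=0, T3=4, T4=12, T5=1, T6=4
Average waiting = (0+0+4+12+1+4) / 6 = 21/6 = 3.50

3.50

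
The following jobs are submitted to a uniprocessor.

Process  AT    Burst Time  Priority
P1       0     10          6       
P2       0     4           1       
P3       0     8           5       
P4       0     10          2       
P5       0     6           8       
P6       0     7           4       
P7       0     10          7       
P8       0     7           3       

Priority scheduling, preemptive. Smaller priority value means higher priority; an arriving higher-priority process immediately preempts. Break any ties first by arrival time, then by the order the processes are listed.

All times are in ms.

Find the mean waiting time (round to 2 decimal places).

25.63

Gantt: | P2 0-4 | P4 4-14 | P8 14-21 | P6 21-28 | P3 28-36 | P1 36-46 | P7 46-56 | P5 56-62 |
Completion: P1=46  P2=4  P3=36  P4=14  P5=62  P6=28  P7=56  P8=21
Turnaround (C−A): P1=46  P2=4  P3=36  P4=14  P5=62  P6=28  P7=56  P8=21
Waiting times: P1=36, P2=0, P3=28, P4=4, P5=56, P6=21, P7=46, P8=14
Average waiting = (36+0+28+4+56+21+46+14) / 8 = 205/8 = 25.63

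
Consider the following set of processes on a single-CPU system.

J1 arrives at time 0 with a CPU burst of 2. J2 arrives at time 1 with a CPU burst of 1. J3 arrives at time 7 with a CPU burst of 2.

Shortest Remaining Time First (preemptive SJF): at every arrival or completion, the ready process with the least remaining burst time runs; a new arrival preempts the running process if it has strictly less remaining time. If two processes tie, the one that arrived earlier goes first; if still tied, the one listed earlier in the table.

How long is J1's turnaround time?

Timeline: | J1 0-2 | J2 2-3 | idle 3-7 | J3 7-9 |
Completion: J1=2  J2=3  J3=9
Turnaround (C−A): J1=2  J2=2  J3=2
Turnaround(J1) = completion − arrival = 2 − 0 = 2

2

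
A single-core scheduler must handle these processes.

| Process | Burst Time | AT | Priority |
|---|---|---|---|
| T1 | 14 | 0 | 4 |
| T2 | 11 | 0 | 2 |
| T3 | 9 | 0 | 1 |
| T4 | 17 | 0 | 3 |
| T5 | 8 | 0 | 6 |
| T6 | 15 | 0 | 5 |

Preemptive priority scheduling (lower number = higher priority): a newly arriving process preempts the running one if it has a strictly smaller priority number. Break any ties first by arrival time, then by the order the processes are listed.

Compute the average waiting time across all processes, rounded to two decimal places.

Timeline: | T3 0-9 | T2 9-20 | T4 20-37 | T1 37-51 | T6 51-66 | T5 66-74 |
Completion: T1=51  T2=20  T3=9  T4=37  T5=74  T6=66
Waiting times: T1=37, T2=9, T3=0, T4=20, T5=66, T6=51
Average waiting = (37+9+0+20+66+51) / 6 = 183/6 = 30.50

30.50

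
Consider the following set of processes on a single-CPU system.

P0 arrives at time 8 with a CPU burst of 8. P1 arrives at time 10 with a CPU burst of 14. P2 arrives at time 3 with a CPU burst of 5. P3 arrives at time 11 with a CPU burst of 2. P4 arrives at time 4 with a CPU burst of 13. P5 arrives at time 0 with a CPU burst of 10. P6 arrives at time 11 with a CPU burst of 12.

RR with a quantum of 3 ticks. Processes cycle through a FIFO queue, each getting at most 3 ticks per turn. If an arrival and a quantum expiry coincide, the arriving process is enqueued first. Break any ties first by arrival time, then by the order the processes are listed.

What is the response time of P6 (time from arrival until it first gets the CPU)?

14

Schedule: | P5 0-3 | P2 3-6 | P5 6-9 | P4 9-12 | P2 12-14 | P0 14-17 | P5 17-20 | P1 20-23 | P3 23-25 | P6 25-28 | P4 28-31 | P0 31-34 | P5 34-35 | P1 35-38 | P6 38-41 | P4 41-44 | P0 44-46 | P1 46-49 | P6 49-52 | P4 52-55 | P1 55-58 | P6 58-61 | P4 61-62 | P1 62-64 |
Completion: P0=46  P1=64  P2=14  P3=25  P4=62  P5=35  P6=61
Turnaround (C−A): P0=38  P1=54  P2=11  P3=14  P4=58  P5=35  P6=50
Response(P6) = first start − arrival = 25 − 11 = 14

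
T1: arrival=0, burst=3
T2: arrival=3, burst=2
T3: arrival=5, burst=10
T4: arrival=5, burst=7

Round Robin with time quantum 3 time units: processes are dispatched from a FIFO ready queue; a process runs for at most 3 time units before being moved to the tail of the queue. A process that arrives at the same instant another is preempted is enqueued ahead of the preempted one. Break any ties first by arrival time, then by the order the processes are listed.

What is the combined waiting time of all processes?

16

Gantt: | T1 0-3 | T2 3-5 | T3 5-8 | T4 8-11 | T3 11-14 | T4 14-17 | T3 17-20 | T4 20-21 | T3 21-22 |
Completion: T1=3  T2=5  T3=22  T4=21
Waiting = turnaround − burst: T1=0, T2=0, T3=7, T4=9
Total waiting = 0 + 0 + 7 + 9 = 16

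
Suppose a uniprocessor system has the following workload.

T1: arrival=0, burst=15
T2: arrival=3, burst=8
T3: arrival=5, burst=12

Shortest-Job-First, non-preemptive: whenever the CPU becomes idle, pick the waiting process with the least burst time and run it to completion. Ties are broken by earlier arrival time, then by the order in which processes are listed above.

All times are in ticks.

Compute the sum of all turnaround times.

65

Schedule: | T1 0-15 | T2 15-23 | T3 23-35 |
Completion: T1=15  T2=23  T3=35
Turnaround = completion − arrival: T1=15, T2=20, T3=30
Total turnaround = 15 + 20 + 30 = 65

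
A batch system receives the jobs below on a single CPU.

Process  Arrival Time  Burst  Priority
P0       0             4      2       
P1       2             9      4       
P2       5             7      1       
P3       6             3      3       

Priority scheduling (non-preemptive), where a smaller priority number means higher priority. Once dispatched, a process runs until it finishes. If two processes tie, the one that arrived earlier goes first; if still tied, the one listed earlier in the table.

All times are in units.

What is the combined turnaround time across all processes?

47

Timeline: | P0 0-4 | P1 4-13 | P2 13-20 | P3 20-23 |
Completion: P0=4  P1=13  P2=20  P3=23
Turnaround (C−A): P0=4  P1=11  P2=15  P3=17
Turnaround = completion − arrival: P0=4, P1=11, P2=15, P3=17
Total turnaround = 4 + 11 + 15 + 17 = 47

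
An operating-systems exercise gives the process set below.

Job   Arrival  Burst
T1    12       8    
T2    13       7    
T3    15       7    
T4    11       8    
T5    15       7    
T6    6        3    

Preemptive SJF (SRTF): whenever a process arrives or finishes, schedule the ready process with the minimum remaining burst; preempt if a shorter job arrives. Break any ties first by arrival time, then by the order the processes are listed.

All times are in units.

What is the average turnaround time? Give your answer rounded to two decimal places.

Gantt: | idle 0-6 | T6 6-9 | idle 9-11 | T4 11-19 | T2 19-26 | T3 26-33 | T5 33-40 | T1 40-48 |
Completion: T1=48  T2=26  T3=33  T4=19  T5=40  T6=9
Turnaround (C−A): T1=36  T2=13  T3=18  T4=8  T5=25  T6=3
Turnaround times: T1=36, T2=13, T3=18, T4=8, T5=25, T6=3
Average turnaround = (36+13+18+8+25+3) / 6 = 103/6 = 17.17

17.17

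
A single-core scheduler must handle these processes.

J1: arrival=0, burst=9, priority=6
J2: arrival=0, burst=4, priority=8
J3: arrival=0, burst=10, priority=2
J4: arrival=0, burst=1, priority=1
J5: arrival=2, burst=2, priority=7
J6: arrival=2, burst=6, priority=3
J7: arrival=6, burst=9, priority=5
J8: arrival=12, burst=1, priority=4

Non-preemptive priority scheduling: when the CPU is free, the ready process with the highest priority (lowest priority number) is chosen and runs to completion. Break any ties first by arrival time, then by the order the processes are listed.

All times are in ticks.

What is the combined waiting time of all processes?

126

Gantt: | J4 0-1 | J3 1-11 | J6 11-17 | J8 17-18 | J7 18-27 | J1 27-36 | J5 36-38 | J2 38-42 |
Completion: J1=36  J2=42  J3=11  J4=1  J5=38  J6=17  J7=27  J8=18
Turnaround (C−A): J1=36  J2=42  J3=11  J4=1  J5=36  J6=15  J7=21  J8=6
Waiting = turnaround − burst: J1=27, J2=38, J3=1, J4=0, J5=34, J6=9, J7=12, J8=5
Total waiting = 27 + 38 + 1 + 0 + 34 + 9 + 12 + 5 = 126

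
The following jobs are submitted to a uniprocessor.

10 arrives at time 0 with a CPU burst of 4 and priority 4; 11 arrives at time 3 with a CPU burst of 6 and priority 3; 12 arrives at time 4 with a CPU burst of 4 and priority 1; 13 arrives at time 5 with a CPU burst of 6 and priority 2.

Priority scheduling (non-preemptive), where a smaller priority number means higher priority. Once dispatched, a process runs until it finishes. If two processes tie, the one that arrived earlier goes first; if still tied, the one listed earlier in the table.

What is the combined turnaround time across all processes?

Gantt: | 10 0-4 | 12 4-8 | 13 8-14 | 11 14-20 |
Completion: 10=4  11=20  12=8  13=14
Turnaround = completion − arrival: 10=4, 11=17, 12=4, 13=9
Total turnaround = 4 + 17 + 4 + 9 = 34

34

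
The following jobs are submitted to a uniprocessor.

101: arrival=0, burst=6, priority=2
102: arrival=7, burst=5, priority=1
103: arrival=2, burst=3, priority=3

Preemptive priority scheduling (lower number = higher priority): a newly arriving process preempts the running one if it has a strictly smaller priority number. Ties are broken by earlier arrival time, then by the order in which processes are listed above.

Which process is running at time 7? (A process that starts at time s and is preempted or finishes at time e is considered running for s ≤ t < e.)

Schedule: | 101 0-6 | 103 6-7 | 102 7-12 | 103 12-14 |
Completion: 101=6  102=12  103=14
Turnaround (C−A): 101=6  102=5  103=12

102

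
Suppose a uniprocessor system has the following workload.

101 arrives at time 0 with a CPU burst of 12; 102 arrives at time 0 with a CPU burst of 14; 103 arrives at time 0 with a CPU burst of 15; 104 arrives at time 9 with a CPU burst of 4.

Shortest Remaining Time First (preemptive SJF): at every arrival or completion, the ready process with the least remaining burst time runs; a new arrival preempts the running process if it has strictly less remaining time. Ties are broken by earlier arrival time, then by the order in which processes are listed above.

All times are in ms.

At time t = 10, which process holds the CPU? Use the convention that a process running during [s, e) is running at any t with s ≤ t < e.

Gantt: | 101 0-12 | 104 12-16 | 102 16-30 | 103 30-45 |
Completion: 101=12  102=30  103=45  104=16
Turnaround (C−A): 101=12  102=30  103=45  104=7

101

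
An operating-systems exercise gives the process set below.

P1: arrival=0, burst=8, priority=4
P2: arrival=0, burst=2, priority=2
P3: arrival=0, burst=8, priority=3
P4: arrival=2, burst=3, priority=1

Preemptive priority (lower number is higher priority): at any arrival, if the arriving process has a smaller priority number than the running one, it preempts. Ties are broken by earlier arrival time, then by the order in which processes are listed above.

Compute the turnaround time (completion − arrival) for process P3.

Timeline: | P2 0-2 | P4 2-5 | P3 5-13 | P1 13-21 |
Completion: P1=21  P2=2  P3=13  P4=5
Turnaround(P3) = completion − arrival = 13 − 0 = 13

13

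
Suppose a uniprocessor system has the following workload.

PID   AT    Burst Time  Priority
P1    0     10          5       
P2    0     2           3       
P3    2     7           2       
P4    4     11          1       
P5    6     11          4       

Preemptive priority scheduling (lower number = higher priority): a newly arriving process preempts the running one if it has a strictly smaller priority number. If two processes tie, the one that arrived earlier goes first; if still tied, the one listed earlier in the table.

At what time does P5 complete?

31

Schedule: | P2 0-2 | P3 2-4 | P4 4-15 | P3 15-20 | P5 20-31 | P1 31-41 |
Completion: P1=41  P2=2  P3=20  P4=15  P5=31
Turnaround (C−A): P1=41  P2=2  P3=18  P4=11  P5=25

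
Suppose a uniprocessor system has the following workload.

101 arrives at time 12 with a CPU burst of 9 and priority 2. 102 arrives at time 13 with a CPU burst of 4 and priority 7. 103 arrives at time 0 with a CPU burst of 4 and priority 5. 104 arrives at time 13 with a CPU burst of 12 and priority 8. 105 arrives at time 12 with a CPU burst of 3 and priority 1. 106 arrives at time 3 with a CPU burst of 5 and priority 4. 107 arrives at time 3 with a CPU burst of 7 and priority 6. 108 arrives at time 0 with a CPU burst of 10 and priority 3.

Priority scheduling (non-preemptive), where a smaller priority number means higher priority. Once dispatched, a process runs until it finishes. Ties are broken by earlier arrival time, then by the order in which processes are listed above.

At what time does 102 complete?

Gantt: | 108 0-10 | 106 10-15 | 105 15-18 | 101 18-27 | 103 27-31 | 107 31-38 | 102 38-42 | 104 42-54 |
Completion: 101=27  102=42  103=31  104=54  105=18  106=15  107=38  108=10

42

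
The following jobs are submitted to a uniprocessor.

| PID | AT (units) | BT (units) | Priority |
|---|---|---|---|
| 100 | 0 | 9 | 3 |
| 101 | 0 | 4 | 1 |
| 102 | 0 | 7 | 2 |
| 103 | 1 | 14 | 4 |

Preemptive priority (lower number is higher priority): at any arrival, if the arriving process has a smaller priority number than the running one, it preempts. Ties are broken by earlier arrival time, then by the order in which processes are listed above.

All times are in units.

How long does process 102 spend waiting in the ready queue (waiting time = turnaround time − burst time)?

4

Timeline: | 101 0-4 | 102 4-11 | 100 11-20 | 103 20-34 |
Completion: 100=20  101=4  102=11  103=34
Turnaround (C−A): 100=20  101=4  102=11  103=33
Waiting(102) = turnaround − burst = 11 − 7 = 4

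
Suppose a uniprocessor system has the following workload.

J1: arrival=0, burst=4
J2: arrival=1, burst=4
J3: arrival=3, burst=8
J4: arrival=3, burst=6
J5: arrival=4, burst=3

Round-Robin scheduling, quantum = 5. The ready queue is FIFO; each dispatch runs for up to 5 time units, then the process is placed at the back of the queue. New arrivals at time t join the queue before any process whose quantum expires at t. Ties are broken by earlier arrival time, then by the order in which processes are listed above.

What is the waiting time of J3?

Timeline: | J1 0-4 | J2 4-8 | J3 8-13 | J4 13-18 | J5 18-21 | J3 21-24 | J4 24-25 |
Completion: J1=4  J2=8  J3=24  J4=25  J5=21
Turnaround (C−A): J1=4  J2=7  J3=21  J4=22  J5=17
Waiting(J3) = turnaround − burst = 21 − 8 = 13

13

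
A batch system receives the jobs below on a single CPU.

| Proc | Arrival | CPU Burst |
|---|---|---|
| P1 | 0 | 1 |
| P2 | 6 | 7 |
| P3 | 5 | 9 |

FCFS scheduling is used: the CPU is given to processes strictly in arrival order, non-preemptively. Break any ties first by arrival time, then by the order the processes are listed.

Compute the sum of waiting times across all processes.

Timeline: | P1 0-1 | idle 1-5 | P3 5-14 | P2 14-21 |
Completion: P1=1  P2=21  P3=14
Waiting = turnaround − burst: P1=0, P2=8, P3=0
Total waiting = 0 + 8 + 0 = 8

8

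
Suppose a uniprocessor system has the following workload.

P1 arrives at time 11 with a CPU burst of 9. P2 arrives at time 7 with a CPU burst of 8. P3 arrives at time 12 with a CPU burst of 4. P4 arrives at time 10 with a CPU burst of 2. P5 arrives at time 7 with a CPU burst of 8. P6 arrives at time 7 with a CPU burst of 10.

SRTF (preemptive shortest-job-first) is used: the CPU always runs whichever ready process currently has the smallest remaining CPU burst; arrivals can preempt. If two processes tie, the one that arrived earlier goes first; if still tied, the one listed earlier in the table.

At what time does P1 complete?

Schedule: | idle 0-7 | P2 7-10 | P4 10-12 | P3 12-16 | P2 16-21 | P5 21-29 | P1 29-38 | P6 38-48 |
Completion: P1=38  P2=21  P3=16  P4=12  P5=29  P6=48
Turnaround (C−A): P1=27  P2=14  P3=4  P4=2  P5=22  P6=41

38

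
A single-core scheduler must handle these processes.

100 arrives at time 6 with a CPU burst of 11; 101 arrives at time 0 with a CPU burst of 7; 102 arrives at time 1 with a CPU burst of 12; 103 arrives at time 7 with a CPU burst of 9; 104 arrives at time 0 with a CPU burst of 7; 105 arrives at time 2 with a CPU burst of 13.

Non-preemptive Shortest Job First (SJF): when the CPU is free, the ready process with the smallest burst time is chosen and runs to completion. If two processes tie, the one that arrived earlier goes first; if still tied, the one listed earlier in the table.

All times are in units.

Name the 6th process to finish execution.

105

Gantt: | 101 0-7 | 104 7-14 | 103 14-23 | 100 23-34 | 102 34-46 | 105 46-59 |
Completion: 100=34  101=7  102=46  103=23  104=14  105=59
Finish order: 101 → 104 → 103 → 100 → 102 → 105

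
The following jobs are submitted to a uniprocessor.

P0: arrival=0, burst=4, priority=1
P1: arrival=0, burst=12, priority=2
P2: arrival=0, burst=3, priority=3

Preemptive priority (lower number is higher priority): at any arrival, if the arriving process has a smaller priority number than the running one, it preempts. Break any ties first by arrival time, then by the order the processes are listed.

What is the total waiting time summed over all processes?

Gantt: | P0 0-4 | P1 4-16 | P2 16-19 |
Completion: P0=4  P1=16  P2=19
Turnaround (C−A): P0=4  P1=16  P2=19
Waiting = turnaround − burst: P0=0, P1=4, P2=16
Total waiting = 0 + 4 + 16 = 20

20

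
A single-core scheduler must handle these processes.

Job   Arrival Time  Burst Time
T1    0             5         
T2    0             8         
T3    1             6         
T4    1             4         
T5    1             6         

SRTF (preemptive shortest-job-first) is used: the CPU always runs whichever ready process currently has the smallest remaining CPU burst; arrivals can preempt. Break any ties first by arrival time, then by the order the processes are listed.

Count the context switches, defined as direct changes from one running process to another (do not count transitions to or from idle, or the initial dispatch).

Timeline: | T1 0-5 | T4 5-9 | T3 9-15 | T5 15-21 | T2 21-29 |
Completion: T1=5  T2=29  T3=15  T4=9  T5=21
Turnaround (C−A): T1=5  T2=29  T3=14  T4=8  T5=20

4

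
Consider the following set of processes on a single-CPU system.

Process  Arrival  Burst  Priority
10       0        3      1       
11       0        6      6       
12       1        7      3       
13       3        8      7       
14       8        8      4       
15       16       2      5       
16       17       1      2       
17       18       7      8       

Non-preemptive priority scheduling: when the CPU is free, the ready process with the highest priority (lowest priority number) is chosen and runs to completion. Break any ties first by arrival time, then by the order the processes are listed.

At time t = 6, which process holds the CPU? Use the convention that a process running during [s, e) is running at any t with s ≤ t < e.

Schedule: | 10 0-3 | 12 3-10 | 14 10-18 | 16 18-19 | 15 19-21 | 11 21-27 | 13 27-35 | 17 35-42 |
Completion: 10=3  11=27  12=10  13=35  14=18  15=21  16=19  17=42
Turnaround (C−A): 10=3  11=27  12=9  13=32  14=10  15=5  16=2  17=24

12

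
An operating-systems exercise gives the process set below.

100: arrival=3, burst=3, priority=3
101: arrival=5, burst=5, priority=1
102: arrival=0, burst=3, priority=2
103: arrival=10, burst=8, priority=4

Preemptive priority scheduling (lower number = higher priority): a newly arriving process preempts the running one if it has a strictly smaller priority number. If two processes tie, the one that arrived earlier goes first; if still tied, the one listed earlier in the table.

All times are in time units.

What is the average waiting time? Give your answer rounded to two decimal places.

1.50

Timeline: | 102 0-3 | 100 3-5 | 101 5-10 | 100 10-11 | 103 11-19 |
Completion: 100=11  101=10  102=3  103=19
Turnaround (C−A): 100=8  101=5  102=3  103=9
Waiting times: 100=5, 101=0, 102=0, 103=1
Average waiting = (5+0+0+1) / 4 = 6/4 = 1.50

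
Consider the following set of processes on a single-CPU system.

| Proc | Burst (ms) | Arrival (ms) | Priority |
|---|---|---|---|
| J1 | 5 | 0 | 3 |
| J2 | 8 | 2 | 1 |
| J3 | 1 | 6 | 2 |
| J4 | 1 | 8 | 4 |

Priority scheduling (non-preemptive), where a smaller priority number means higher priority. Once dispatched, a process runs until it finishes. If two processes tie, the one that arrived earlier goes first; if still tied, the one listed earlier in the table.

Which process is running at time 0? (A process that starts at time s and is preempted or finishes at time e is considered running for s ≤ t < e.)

Timeline: | J1 0-5 | J2 5-13 | J3 13-14 | J4 14-15 |
Completion: J1=5  J2=13  J3=14  J4=15
Turnaround (C−A): J1=5  J2=11  J3=8  J4=7

J1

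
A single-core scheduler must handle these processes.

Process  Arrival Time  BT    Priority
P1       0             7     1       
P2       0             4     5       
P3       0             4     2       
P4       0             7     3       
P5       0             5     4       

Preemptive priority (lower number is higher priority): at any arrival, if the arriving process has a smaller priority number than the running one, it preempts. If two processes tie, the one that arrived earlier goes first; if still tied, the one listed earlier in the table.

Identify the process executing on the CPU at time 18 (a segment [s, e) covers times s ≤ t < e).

P5

Timeline: | P1 0-7 | P3 7-11 | P4 11-18 | P5 18-23 | P2 23-27 |
Completion: P1=7  P2=27  P3=11  P4=18  P5=23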